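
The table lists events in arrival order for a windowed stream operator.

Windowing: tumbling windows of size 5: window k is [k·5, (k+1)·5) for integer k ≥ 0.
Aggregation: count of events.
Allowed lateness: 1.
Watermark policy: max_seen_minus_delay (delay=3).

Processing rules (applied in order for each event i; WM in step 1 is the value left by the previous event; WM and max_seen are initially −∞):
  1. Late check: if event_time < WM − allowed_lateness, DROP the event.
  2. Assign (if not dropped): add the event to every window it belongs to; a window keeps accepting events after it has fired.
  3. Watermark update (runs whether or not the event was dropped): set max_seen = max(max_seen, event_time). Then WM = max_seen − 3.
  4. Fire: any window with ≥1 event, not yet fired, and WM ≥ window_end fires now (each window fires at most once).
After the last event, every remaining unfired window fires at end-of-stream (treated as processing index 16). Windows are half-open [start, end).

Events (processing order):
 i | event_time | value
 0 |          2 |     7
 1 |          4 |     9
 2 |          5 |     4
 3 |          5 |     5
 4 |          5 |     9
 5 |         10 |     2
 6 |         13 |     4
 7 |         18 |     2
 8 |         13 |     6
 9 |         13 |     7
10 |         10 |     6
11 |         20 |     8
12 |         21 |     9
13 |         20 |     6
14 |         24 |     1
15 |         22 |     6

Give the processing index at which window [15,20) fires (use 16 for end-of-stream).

i=0 t=2 v=7: → [0,5); WM=-1
i=1 t=4 v=9: → [0,5); WM=1
i=2 t=5 v=4: → [5,10); WM=2
i=3 t=5 v=5: → [5,10); WM=2
i=4 t=5 v=9: → [5,10); WM=2
i=5 t=10 v=2: → [10,15); WM=7; [0,5) fires=2
i=6 t=13 v=4: → [10,15); WM=10; [5,10) fires=3
i=7 t=18 v=2: → [15,20); WM=15; [10,15) fires=2
i=8 t=13 v=6: DROP (t<15-1); WM=15
i=9 t=13 v=7: DROP (t<15-1); WM=15
i=10 t=10 v=6: DROP (t<15-1); WM=15
i=11 t=20 v=8: → [20,25); WM=17
i=12 t=21 v=9: → [20,25); WM=18
i=13 t=20 v=6: → [20,25); WM=18
i=14 t=24 v=1: → [20,25); WM=21; [15,20) fires=1
i=15 t=22 v=6: → [20,25); WM=21

14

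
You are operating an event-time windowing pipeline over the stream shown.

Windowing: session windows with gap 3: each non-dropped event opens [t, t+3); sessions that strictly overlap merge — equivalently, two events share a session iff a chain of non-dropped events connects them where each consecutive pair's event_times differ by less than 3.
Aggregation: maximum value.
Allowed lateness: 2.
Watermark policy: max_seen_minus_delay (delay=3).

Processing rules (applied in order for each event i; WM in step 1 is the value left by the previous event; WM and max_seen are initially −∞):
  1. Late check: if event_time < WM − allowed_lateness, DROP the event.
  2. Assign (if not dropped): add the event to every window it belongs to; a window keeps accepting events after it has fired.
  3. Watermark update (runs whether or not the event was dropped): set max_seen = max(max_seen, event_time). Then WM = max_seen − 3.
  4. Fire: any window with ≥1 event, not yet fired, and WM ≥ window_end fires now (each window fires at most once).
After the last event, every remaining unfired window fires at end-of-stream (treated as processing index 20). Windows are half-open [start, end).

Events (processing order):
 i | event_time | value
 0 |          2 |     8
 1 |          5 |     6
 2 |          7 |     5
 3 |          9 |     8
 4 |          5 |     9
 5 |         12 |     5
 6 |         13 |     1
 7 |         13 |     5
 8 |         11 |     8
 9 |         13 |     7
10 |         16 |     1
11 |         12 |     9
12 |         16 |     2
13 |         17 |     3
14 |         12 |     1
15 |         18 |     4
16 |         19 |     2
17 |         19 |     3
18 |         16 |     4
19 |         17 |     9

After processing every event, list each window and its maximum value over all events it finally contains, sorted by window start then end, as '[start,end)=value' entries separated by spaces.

[2,5)=8 [5,16)=9 [16,22)=9

i=0 t=2 v=8: → [2,5); WM=-1
i=1 t=5 v=6: → [5,8); WM=2
i=2 t=7 v=5: → [5,10); WM=4
i=3 t=9 v=8: → [5,12); WM=6
i=4 t=5 v=9: → [5,12); WM=6
i=5 t=12 v=5: → [12,15); WM=9
i=6 t=13 v=1: → [12,16); WM=10
i=7 t=13 v=5: → [12,16); WM=10
i=8 t=11 v=8: → [5,16); WM=10
i=9 t=13 v=7: → [5,16); WM=10
i=10 t=16 v=1: → [16,19); WM=13
i=11 t=12 v=9: → [5,16); WM=13
i=12 t=16 v=2: → [16,19); WM=13
i=13 t=17 v=3: → [16,20); WM=14
i=14 t=12 v=1: → [5,16); WM=14
i=15 t=18 v=4: → [16,21); WM=15
i=16 t=19 v=2: → [16,22); WM=16
i=17 t=19 v=3: → [16,22); WM=16
i=18 t=16 v=4: → [16,22); WM=16
i=19 t=17 v=9: → [16,22); WM=16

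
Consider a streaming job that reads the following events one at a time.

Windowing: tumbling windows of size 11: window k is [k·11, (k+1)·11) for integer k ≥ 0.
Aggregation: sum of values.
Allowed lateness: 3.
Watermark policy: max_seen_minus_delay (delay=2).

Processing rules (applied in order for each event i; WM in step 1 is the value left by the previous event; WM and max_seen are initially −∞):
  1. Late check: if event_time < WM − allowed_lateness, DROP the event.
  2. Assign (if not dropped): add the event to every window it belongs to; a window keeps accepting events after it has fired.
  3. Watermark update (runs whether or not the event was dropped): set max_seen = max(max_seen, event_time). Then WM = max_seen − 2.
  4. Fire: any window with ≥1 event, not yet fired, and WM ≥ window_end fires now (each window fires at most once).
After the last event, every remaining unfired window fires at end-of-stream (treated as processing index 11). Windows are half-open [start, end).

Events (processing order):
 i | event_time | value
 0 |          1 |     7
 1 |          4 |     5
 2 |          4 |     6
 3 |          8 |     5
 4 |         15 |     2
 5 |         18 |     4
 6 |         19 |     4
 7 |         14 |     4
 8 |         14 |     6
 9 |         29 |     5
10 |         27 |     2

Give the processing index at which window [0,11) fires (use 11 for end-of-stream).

4

i=0 t=1 v=7: → [0,11); WM=-1
i=1 t=4 v=5: → [0,11); WM=2
i=2 t=4 v=6: → [0,11); WM=2
i=3 t=8 v=5: → [0,11); WM=6
i=4 t=15 v=2: → [11,22); WM=13; [0,11) fires=23
i=5 t=18 v=4: → [11,22); WM=16
i=6 t=19 v=4: → [11,22); WM=17
i=7 t=14 v=4: → [11,22); WM=17
i=8 t=14 v=6: → [11,22); WM=17
i=9 t=29 v=5: → [22,33); WM=27; [11,22) fires=20
i=10 t=27 v=2: → [22,33); WM=27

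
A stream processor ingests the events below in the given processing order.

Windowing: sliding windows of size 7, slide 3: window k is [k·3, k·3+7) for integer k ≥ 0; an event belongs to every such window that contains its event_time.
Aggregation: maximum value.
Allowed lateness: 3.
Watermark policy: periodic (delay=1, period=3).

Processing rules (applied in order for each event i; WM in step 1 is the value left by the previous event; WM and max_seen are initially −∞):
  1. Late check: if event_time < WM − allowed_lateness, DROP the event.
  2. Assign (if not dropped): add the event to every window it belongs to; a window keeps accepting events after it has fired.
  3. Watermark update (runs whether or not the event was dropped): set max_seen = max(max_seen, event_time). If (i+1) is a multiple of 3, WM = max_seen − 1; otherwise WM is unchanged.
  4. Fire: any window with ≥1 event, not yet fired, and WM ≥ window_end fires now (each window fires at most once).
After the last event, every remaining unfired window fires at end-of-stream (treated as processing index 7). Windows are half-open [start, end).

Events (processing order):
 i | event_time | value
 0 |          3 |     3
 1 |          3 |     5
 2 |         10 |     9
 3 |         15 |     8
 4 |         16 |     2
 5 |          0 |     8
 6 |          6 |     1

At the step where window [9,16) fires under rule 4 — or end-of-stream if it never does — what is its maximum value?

9

i=0 t=3 v=3: → [3,10),[0,7); WM=−∞
i=1 t=3 v=5: → [3,10),[0,7); WM=−∞
i=2 t=10 v=9: → [9,16),[6,13); WM=9; [0,7) fires=5
i=3 t=15 v=8: → [15,22),[12,19),[9,16); WM=9
i=4 t=16 v=2: → [15,22),[12,19); WM=9
i=5 t=0 v=8: DROP (t<9-3); WM=15; [3,10) fires=5 [6,13) fires=9
i=6 t=6 v=1: DROP (t<15-3); WM=15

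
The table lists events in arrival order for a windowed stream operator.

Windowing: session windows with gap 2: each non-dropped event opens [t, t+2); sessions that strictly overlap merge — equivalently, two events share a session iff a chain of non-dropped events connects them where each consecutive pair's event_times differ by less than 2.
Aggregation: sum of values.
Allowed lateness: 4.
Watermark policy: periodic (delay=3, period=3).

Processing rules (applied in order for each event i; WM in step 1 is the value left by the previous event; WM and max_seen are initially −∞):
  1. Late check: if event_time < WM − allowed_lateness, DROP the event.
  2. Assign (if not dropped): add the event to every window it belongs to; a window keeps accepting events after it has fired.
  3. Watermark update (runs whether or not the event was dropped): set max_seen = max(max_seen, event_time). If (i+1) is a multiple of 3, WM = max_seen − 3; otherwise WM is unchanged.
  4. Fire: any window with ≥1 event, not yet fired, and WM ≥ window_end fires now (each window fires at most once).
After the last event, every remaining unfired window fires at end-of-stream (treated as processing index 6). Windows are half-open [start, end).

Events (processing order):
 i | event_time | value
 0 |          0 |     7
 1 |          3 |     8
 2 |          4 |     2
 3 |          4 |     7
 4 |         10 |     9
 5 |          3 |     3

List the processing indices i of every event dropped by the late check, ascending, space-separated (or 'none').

none

i=0 t=0 v=7: → [0,2); WM=−∞
i=1 t=3 v=8: → [3,5); WM=−∞
i=2 t=4 v=2: → [3,6); WM=1
i=3 t=4 v=7: → [3,6); WM=1
i=4 t=10 v=9: → [10,12); WM=1
i=5 t=3 v=3: → [3,6); WM=7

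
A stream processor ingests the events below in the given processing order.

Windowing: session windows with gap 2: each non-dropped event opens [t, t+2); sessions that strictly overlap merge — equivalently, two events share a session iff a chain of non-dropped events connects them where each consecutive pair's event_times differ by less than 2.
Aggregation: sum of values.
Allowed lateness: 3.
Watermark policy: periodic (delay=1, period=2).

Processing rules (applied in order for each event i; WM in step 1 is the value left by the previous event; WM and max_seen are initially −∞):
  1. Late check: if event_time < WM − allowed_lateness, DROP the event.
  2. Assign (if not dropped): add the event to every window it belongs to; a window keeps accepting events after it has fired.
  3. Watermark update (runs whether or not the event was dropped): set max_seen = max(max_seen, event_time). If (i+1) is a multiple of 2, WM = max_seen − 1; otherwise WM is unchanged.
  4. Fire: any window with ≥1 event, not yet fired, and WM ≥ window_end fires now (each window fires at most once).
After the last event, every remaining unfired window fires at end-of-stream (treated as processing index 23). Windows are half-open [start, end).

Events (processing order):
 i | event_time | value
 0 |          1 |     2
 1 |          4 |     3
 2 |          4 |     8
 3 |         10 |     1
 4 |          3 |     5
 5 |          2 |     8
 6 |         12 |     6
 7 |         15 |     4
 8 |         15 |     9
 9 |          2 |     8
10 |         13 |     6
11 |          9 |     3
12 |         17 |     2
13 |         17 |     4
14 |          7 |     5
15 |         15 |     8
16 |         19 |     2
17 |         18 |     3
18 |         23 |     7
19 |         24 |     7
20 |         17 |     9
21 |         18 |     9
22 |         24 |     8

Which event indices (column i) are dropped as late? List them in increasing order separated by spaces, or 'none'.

4 5 9 11 14 20 21

i=0 t=1 v=2: → [1,3); WM=−∞
i=1 t=4 v=3: → [4,6); WM=3
i=2 t=4 v=8: → [4,6); WM=3
i=3 t=10 v=1: → [10,12); WM=9
i=4 t=3 v=5: DROP (t<9-3); WM=9
i=5 t=2 v=8: DROP (t<9-3); WM=9
i=6 t=12 v=6: → [12,14); WM=9
i=7 t=15 v=4: → [15,17); WM=14
i=8 t=15 v=9: → [15,17); WM=14
i=9 t=2 v=8: DROP (t<14-3); WM=14
i=10 t=13 v=6: → [12,15); WM=14
i=11 t=9 v=3: DROP (t<14-3); WM=14
i=12 t=17 v=2: → [17,19); WM=14
i=13 t=17 v=4: → [17,19); WM=16
i=14 t=7 v=5: DROP (t<16-3); WM=16
i=15 t=15 v=8: → [15,17); WM=16
i=16 t=19 v=2: → [19,21); WM=16
i=17 t=18 v=3: → [17,21); WM=18
i=18 t=23 v=7: → [23,25); WM=18
i=19 t=24 v=7: → [23,26); WM=23
i=20 t=17 v=9: DROP (t<23-3); WM=23
i=21 t=18 v=9: DROP (t<23-3); WM=23
i=22 t=24 v=8: → [23,26); WM=23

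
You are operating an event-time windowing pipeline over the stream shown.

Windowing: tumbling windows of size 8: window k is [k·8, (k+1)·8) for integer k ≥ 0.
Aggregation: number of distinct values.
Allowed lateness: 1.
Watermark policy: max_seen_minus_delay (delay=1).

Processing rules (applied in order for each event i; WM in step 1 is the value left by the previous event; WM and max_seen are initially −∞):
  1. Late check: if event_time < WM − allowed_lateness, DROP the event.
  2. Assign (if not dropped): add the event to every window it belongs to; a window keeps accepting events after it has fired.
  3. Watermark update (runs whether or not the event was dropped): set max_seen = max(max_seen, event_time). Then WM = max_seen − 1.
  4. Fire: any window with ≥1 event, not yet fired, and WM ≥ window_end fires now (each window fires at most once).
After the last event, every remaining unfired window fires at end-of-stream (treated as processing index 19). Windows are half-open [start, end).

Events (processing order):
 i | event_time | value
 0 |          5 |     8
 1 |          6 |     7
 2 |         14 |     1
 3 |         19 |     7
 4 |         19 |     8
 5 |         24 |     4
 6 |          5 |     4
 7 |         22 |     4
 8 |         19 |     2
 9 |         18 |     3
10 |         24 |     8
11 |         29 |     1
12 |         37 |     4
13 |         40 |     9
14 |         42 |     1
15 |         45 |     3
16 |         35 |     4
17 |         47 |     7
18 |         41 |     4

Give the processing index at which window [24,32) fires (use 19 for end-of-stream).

i=0 t=5 v=8: → [0,8); WM=4
i=1 t=6 v=7: → [0,8); WM=5
i=2 t=14 v=1: → [8,16); WM=13; [0,8) fires=2
i=3 t=19 v=7: → [16,24); WM=18; [8,16) fires=1
i=4 t=19 v=8: → [16,24); WM=18
i=5 t=24 v=4: → [24,32); WM=23
i=6 t=5 v=4: DROP (t<23-1); WM=23
i=7 t=22 v=4: → [16,24); WM=23
i=8 t=19 v=2: DROP (t<23-1); WM=23
i=9 t=18 v=3: DROP (t<23-1); WM=23
i=10 t=24 v=8: → [24,32); WM=23
i=11 t=29 v=1: → [24,32); WM=28; [16,24) fires=3
i=12 t=37 v=4: → [32,40); WM=36; [24,32) fires=3
i=13 t=40 v=9: → [40,48); WM=39
i=14 t=42 v=1: → [40,48); WM=41; [32,40) fires=1
i=15 t=45 v=3: → [40,48); WM=44
i=16 t=35 v=4: DROP (t<44-1); WM=44
i=17 t=47 v=7: → [40,48); WM=46
i=18 t=41 v=4: DROP (t<46-1); WM=46

12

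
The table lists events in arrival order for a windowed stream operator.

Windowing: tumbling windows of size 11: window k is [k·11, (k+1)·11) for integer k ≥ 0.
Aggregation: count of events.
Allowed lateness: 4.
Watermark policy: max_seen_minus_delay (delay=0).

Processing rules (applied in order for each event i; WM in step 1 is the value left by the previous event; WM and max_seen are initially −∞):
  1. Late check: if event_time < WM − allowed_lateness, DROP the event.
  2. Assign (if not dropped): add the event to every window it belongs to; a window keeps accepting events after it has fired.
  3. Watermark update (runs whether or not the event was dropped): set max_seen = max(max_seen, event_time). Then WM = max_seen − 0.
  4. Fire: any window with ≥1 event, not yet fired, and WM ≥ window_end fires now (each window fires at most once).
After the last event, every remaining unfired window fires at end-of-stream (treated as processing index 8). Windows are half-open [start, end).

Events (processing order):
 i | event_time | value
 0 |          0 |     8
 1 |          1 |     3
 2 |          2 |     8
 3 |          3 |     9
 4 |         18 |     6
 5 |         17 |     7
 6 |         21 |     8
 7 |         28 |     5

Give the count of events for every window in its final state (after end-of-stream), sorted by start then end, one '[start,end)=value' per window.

i=0 t=0 v=8: → [0,11); WM=0
i=1 t=1 v=3: → [0,11); WM=1
i=2 t=2 v=8: → [0,11); WM=2
i=3 t=3 v=9: → [0,11); WM=3
i=4 t=18 v=6: → [11,22); WM=18; [0,11) fires=4
i=5 t=17 v=7: → [11,22); WM=18
i=6 t=21 v=8: → [11,22); WM=21
i=7 t=28 v=5: → [22,33); WM=28; [11,22) fires=3

[0,11)=4 [11,22)=3 [22,33)=1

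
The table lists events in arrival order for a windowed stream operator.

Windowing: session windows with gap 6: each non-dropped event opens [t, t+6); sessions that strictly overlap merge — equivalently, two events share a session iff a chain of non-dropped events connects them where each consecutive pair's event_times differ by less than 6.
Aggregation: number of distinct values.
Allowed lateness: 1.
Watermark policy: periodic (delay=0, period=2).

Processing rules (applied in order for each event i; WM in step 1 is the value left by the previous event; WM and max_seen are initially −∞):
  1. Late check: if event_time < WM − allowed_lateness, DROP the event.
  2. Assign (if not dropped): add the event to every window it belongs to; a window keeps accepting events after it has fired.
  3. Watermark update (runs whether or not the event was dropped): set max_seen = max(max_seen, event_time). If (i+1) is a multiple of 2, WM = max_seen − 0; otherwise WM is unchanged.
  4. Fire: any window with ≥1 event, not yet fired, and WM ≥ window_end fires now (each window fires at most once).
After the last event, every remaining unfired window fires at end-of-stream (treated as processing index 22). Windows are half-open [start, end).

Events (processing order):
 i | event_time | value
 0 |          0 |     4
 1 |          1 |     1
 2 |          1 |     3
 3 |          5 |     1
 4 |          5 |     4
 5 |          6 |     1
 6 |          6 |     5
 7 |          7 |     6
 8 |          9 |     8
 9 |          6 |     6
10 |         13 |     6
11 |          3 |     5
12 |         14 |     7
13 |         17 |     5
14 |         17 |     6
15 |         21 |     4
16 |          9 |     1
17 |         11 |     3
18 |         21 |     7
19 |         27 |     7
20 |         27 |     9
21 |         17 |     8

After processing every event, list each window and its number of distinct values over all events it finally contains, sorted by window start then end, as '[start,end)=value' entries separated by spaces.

[0,27)=7 [27,33)=2

i=0 t=0 v=4: → [0,6); WM=−∞
i=1 t=1 v=1: → [0,7); WM=1
i=2 t=1 v=3: → [0,7); WM=1
i=3 t=5 v=1: → [0,11); WM=5
i=4 t=5 v=4: → [0,11); WM=5
i=5 t=6 v=1: → [0,12); WM=6
i=6 t=6 v=5: → [0,12); WM=6
i=7 t=7 v=6: → [0,13); WM=7
i=8 t=9 v=8: → [0,15); WM=7
i=9 t=6 v=6: → [0,15); WM=9
i=10 t=13 v=6: → [0,19); WM=9
i=11 t=3 v=5: DROP (t<9-1); WM=13
i=12 t=14 v=7: → [0,20); WM=13
i=13 t=17 v=5: → [0,23); WM=17
i=14 t=17 v=6: → [0,23); WM=17
i=15 t=21 v=4: → [0,27); WM=21
i=16 t=9 v=1: DROP (t<21-1); WM=21
i=17 t=11 v=3: DROP (t<21-1); WM=21
i=18 t=21 v=7: → [0,27); WM=21
i=19 t=27 v=7: → [27,33); WM=27
i=20 t=27 v=9: → [27,33); WM=27
i=21 t=17 v=8: DROP (t<27-1); WM=27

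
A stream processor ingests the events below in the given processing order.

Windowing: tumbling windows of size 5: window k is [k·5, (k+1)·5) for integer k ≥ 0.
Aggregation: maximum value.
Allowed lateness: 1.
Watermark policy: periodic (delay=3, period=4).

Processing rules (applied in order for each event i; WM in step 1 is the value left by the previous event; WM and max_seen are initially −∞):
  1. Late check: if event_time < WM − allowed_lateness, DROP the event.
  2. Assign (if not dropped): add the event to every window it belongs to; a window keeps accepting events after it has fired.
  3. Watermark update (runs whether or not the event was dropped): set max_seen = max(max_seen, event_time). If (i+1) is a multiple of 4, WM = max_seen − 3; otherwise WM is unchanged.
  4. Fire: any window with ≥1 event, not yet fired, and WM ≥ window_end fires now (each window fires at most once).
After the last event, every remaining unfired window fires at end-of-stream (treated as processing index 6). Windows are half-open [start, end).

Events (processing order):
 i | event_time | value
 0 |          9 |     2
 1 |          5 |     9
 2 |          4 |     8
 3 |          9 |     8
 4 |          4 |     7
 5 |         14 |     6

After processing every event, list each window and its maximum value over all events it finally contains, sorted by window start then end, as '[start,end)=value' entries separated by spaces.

i=0 t=9 v=2: → [5,10); WM=−∞
i=1 t=5 v=9: → [5,10); WM=−∞
i=2 t=4 v=8: → [0,5); WM=−∞
i=3 t=9 v=8: → [5,10); WM=6; [0,5) fires=8
i=4 t=4 v=7: DROP (t<6-1); WM=6
i=5 t=14 v=6: → [10,15); WM=6

[0,5)=8 [5,10)=9 [10,15)=6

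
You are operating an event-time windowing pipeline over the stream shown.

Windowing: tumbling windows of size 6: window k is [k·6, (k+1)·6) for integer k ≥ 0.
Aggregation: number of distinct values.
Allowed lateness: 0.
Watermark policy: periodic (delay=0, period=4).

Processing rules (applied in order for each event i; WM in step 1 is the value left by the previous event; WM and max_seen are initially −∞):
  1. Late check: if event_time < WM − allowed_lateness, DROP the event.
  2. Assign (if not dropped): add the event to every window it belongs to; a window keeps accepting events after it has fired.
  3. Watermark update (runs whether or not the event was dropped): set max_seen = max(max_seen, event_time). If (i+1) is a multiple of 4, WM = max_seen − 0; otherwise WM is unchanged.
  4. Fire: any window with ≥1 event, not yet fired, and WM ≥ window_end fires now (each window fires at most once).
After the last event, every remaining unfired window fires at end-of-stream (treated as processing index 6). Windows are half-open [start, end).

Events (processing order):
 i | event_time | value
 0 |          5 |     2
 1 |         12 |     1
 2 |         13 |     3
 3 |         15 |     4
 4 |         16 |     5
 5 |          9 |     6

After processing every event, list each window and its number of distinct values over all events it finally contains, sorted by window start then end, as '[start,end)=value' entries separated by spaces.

i=0 t=5 v=2: → [0,6); WM=−∞
i=1 t=12 v=1: → [12,18); WM=−∞
i=2 t=13 v=3: → [12,18); WM=−∞
i=3 t=15 v=4: → [12,18); WM=15; [0,6) fires=1
i=4 t=16 v=5: → [12,18); WM=15
i=5 t=9 v=6: DROP (t<15-0); WM=15

[0,6)=1 [12,18)=4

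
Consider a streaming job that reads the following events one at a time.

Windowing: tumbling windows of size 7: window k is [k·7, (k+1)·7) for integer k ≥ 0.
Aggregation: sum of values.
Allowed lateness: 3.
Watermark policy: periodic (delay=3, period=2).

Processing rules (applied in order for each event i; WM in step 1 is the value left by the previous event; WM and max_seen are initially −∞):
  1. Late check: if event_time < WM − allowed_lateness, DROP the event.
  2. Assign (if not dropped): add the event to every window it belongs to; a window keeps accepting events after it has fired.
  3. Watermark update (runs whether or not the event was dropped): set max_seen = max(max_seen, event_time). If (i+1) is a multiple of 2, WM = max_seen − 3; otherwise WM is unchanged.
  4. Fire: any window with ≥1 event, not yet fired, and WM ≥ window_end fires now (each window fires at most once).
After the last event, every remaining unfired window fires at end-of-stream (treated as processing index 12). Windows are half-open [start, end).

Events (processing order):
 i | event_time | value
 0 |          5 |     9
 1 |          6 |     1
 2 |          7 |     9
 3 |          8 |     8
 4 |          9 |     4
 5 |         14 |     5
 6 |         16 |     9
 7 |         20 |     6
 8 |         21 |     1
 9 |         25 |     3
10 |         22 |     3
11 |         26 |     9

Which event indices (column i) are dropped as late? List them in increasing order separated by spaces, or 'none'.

none

i=0 t=5 v=9: → [0,7); WM=−∞
i=1 t=6 v=1: → [0,7); WM=3
i=2 t=7 v=9: → [7,14); WM=3
i=3 t=8 v=8: → [7,14); WM=5
i=4 t=9 v=4: → [7,14); WM=5
i=5 t=14 v=5: → [14,21); WM=11; [0,7) fires=10
i=6 t=16 v=9: → [14,21); WM=11
i=7 t=20 v=6: → [14,21); WM=17; [7,14) fires=21
i=8 t=21 v=1: → [21,28); WM=17
i=9 t=25 v=3: → [21,28); WM=22; [14,21) fires=20
i=10 t=22 v=3: → [21,28); WM=22
i=11 t=26 v=9: → [21,28); WM=23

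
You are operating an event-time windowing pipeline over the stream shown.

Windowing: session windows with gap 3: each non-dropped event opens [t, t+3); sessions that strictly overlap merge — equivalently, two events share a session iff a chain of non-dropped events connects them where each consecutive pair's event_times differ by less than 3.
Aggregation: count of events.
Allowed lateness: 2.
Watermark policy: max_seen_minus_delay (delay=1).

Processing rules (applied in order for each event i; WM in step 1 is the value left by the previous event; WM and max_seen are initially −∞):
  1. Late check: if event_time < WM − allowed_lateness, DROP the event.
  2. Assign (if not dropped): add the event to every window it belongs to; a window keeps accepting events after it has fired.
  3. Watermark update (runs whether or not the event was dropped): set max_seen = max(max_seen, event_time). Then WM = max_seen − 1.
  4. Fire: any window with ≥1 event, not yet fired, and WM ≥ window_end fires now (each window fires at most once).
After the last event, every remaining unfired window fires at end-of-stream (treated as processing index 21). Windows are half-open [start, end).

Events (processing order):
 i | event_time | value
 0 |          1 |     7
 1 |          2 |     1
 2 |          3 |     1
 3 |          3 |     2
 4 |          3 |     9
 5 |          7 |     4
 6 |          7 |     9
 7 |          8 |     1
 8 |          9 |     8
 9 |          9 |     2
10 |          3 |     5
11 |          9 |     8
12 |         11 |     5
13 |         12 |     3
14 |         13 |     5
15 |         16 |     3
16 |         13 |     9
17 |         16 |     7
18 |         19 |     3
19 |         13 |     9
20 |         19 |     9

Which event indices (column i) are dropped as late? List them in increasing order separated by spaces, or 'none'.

10 19

i=0 t=1 v=7: → [1,4); WM=0
i=1 t=2 v=1: → [1,5); WM=1
i=2 t=3 v=1: → [1,6); WM=2
i=3 t=3 v=2: → [1,6); WM=2
i=4 t=3 v=9: → [1,6); WM=2
i=5 t=7 v=4: → [7,10); WM=6
i=6 t=7 v=9: → [7,10); WM=6
i=7 t=8 v=1: → [7,11); WM=7
i=8 t=9 v=8: → [7,12); WM=8
i=9 t=9 v=2: → [7,12); WM=8
i=10 t=3 v=5: DROP (t<8-2); WM=8
i=11 t=9 v=8: → [7,12); WM=8
i=12 t=11 v=5: → [7,14); WM=10
i=13 t=12 v=3: → [7,15); WM=11
i=14 t=13 v=5: → [7,16); WM=12
i=15 t=16 v=3: → [16,19); WM=15
i=16 t=13 v=9: → [7,16); WM=15
i=17 t=16 v=7: → [16,19); WM=15
i=18 t=19 v=3: → [19,22); WM=18
i=19 t=13 v=9: DROP (t<18-2); WM=18
i=20 t=19 v=9: → [19,22); WM=18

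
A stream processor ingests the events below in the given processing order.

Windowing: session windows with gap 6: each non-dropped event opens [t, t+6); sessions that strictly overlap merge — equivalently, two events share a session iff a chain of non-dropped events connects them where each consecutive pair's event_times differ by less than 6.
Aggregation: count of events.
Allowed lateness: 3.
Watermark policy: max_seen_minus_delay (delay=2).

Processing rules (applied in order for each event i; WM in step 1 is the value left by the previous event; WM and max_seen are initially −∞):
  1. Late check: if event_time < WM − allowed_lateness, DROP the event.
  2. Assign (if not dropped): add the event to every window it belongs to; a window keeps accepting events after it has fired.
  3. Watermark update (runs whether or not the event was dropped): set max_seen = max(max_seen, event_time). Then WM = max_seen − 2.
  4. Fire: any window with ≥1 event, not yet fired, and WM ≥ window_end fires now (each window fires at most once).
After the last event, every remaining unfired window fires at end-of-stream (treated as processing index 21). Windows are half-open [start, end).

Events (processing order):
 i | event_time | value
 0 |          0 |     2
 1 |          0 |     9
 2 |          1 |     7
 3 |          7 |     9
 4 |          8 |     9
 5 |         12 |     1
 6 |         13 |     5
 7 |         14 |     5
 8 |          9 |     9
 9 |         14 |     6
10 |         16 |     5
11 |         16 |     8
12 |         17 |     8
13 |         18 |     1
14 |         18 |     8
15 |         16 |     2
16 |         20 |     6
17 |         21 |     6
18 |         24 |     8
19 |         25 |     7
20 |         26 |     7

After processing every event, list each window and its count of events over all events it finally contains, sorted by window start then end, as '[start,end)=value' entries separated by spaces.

i=0 t=0 v=2: → [0,6); WM=-2
i=1 t=0 v=9: → [0,6); WM=-2
i=2 t=1 v=7: → [0,7); WM=-1
i=3 t=7 v=9: → [7,13); WM=5
i=4 t=8 v=9: → [7,14); WM=6
i=5 t=12 v=1: → [7,18); WM=10
i=6 t=13 v=5: → [7,19); WM=11
i=7 t=14 v=5: → [7,20); WM=12
i=8 t=9 v=9: → [7,20); WM=12
i=9 t=14 v=6: → [7,20); WM=12
i=10 t=16 v=5: → [7,22); WM=14
i=11 t=16 v=8: → [7,22); WM=14
i=12 t=17 v=8: → [7,23); WM=15
i=13 t=18 v=1: → [7,24); WM=16
i=14 t=18 v=8: → [7,24); WM=16
i=15 t=16 v=2: → [7,24); WM=16
i=16 t=20 v=6: → [7,26); WM=18
i=17 t=21 v=6: → [7,27); WM=19
i=18 t=24 v=8: → [7,30); WM=22
i=19 t=25 v=7: → [7,31); WM=23
i=20 t=26 v=7: → [7,32); WM=24

[0,7)=3 [7,32)=18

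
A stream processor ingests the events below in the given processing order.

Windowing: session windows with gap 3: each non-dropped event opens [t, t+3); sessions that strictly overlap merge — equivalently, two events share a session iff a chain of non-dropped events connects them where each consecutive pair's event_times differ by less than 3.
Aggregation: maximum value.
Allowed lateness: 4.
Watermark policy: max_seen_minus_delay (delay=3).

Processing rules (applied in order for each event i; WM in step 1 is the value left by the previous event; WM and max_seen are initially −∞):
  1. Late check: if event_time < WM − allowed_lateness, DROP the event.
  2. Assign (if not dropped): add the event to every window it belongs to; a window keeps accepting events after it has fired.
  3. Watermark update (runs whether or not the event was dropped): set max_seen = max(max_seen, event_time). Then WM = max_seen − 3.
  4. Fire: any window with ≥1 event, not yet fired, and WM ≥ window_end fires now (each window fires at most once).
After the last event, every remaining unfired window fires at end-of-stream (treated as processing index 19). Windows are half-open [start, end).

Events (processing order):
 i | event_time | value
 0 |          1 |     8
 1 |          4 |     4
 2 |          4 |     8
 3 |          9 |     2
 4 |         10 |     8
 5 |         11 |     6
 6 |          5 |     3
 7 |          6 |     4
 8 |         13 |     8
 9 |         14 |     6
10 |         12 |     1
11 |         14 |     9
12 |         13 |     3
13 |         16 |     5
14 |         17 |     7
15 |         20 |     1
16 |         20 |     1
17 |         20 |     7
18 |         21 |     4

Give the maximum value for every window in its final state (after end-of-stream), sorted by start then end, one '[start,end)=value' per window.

i=0 t=1 v=8: → [1,4); WM=-2
i=1 t=4 v=4: → [4,7); WM=1
i=2 t=4 v=8: → [4,7); WM=1
i=3 t=9 v=2: → [9,12); WM=6
i=4 t=10 v=8: → [9,13); WM=7
i=5 t=11 v=6: → [9,14); WM=8
i=6 t=5 v=3: → [4,8); WM=8
i=7 t=6 v=4: → [4,9); WM=8
i=8 t=13 v=8: → [9,16); WM=10
i=9 t=14 v=6: → [9,17); WM=11
i=10 t=12 v=1: → [9,17); WM=11
i=11 t=14 v=9: → [9,17); WM=11
i=12 t=13 v=3: → [9,17); WM=11
i=13 t=16 v=5: → [9,19); WM=13
i=14 t=17 v=7: → [9,20); WM=14
i=15 t=20 v=1: → [20,23); WM=17
i=16 t=20 v=1: → [20,23); WM=17
i=17 t=20 v=7: → [20,23); WM=17
i=18 t=21 v=4: → [20,24); WM=18

[1,4)=8 [4,9)=8 [9,20)=9 [20,24)=7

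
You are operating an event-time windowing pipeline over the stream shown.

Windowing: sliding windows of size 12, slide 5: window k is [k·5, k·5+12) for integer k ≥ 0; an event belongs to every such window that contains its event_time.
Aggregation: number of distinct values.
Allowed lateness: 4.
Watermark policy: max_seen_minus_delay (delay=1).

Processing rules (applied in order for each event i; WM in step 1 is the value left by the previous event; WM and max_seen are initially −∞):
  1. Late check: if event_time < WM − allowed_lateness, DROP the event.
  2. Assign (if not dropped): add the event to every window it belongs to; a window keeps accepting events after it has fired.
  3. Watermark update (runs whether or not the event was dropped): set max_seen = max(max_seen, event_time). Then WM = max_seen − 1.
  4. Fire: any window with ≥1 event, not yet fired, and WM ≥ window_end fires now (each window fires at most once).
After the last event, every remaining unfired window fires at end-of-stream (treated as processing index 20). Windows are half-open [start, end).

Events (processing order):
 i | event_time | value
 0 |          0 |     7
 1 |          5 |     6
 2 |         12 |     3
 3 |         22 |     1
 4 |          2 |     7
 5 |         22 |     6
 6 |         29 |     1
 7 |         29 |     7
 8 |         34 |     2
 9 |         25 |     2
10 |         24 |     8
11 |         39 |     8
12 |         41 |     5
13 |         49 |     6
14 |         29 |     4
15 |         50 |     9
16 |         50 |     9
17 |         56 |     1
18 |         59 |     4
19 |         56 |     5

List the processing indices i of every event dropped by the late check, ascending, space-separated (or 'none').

4 9 10 14

i=0 t=0 v=7: → [0,12); WM=-1
i=1 t=5 v=6: → [5,17),[0,12); WM=4
i=2 t=12 v=3: → [10,22),[5,17); WM=11
i=3 t=22 v=1: → [20,32),[15,27); WM=21; [0,12) fires=2 [5,17) fires=2
i=4 t=2 v=7: DROP (t<21-4); WM=21
i=5 t=22 v=6: → [20,32),[15,27); WM=21
i=6 t=29 v=1: → [25,37),[20,32); WM=28; [10,22) fires=1 [15,27) fires=2
i=7 t=29 v=7: → [25,37),[20,32); WM=28
i=8 t=34 v=2: → [30,42),[25,37); WM=33; [20,32) fires=3
i=9 t=25 v=2: DROP (t<33-4); WM=33
i=10 t=24 v=8: DROP (t<33-4); WM=33
i=11 t=39 v=8: → [35,47),[30,42); WM=38; [25,37) fires=3
i=12 t=41 v=5: → [40,52),[35,47),[30,42); WM=40
i=13 t=49 v=6: → [45,57),[40,52); WM=48; [30,42) fires=3 [35,47) fires=2
i=14 t=29 v=4: DROP (t<48-4); WM=48
i=15 t=50 v=9: → [50,62),[45,57),[40,52); WM=49
i=16 t=50 v=9: → [50,62),[45,57),[40,52); WM=49
i=17 t=56 v=1: → [55,67),[50,62),[45,57); WM=55; [40,52) fires=3
i=18 t=59 v=4: → [55,67),[50,62); WM=58; [45,57) fires=3
i=19 t=56 v=5: → [55,67),[50,62),[45,57); WM=58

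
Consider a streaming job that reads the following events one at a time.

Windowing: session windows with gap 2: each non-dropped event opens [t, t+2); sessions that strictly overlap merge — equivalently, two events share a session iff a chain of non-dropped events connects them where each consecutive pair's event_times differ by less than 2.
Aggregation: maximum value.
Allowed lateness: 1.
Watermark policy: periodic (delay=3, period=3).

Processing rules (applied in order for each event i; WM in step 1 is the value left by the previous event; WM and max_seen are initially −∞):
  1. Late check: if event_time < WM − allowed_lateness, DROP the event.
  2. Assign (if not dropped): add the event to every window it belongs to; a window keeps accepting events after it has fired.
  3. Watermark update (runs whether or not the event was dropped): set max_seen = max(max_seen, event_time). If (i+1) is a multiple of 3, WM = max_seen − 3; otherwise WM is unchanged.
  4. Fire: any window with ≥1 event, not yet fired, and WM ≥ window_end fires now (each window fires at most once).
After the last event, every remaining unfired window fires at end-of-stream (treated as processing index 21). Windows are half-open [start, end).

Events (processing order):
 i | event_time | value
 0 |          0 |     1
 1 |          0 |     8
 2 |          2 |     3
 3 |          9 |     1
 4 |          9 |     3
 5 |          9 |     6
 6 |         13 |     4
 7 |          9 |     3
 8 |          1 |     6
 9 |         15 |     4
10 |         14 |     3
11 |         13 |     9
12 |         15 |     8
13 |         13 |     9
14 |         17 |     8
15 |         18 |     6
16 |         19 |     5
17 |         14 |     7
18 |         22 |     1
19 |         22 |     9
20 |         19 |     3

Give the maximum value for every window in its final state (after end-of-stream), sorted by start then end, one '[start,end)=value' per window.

i=0 t=0 v=1: → [0,2); WM=−∞
i=1 t=0 v=8: → [0,2); WM=−∞
i=2 t=2 v=3: → [2,4); WM=-1
i=3 t=9 v=1: → [9,11); WM=-1
i=4 t=9 v=3: → [9,11); WM=-1
i=5 t=9 v=6: → [9,11); WM=6
i=6 t=13 v=4: → [13,15); WM=6
i=7 t=9 v=3: → [9,11); WM=6
i=8 t=1 v=6: DROP (t<6-1); WM=10
i=9 t=15 v=4: → [15,17); WM=10
i=10 t=14 v=3: → [13,17); WM=10
i=11 t=13 v=9: → [13,17); WM=12
i=12 t=15 v=8: → [13,17); WM=12
i=13 t=13 v=9: → [13,17); WM=12
i=14 t=17 v=8: → [17,19); WM=14
i=15 t=18 v=6: → [17,20); WM=14
i=16 t=19 v=5: → [17,21); WM=14
i=17 t=14 v=7: → [13,17); WM=16
i=18 t=22 v=1: → [22,24); WM=16
i=19 t=22 v=9: → [22,24); WM=16
i=20 t=19 v=3: → [17,21); WM=19

[0,2)=8 [2,4)=3 [9,11)=6 [13,17)=9 [17,21)=8 [22,24)=9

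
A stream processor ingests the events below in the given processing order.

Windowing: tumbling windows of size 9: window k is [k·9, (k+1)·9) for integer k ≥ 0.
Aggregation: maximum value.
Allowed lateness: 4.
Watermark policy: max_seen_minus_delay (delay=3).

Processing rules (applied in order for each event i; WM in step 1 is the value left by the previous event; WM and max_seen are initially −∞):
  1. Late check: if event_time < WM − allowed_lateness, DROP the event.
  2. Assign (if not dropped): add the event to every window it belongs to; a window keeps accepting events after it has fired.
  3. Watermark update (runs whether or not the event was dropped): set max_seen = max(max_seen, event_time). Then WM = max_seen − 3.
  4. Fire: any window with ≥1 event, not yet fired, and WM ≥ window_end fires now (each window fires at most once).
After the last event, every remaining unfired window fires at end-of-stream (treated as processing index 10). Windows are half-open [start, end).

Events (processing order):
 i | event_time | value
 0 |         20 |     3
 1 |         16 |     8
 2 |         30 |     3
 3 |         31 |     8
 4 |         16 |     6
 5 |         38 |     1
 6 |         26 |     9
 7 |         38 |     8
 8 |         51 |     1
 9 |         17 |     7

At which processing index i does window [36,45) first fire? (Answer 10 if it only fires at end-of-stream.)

8

i=0 t=20 v=3: → [18,27); WM=17
i=1 t=16 v=8: → [9,18); WM=17
i=2 t=30 v=3: → [27,36); WM=27; [9,18) fires=8 [18,27) fires=3
i=3 t=31 v=8: → [27,36); WM=28
i=4 t=16 v=6: DROP (t<28-4); WM=28
i=5 t=38 v=1: → [36,45); WM=35
i=6 t=26 v=9: DROP (t<35-4); WM=35
i=7 t=38 v=8: → [36,45); WM=35
i=8 t=51 v=1: → [45,54); WM=48; [27,36) fires=8 [36,45) fires=8
i=9 t=17 v=7: DROP (t<48-4); WM=48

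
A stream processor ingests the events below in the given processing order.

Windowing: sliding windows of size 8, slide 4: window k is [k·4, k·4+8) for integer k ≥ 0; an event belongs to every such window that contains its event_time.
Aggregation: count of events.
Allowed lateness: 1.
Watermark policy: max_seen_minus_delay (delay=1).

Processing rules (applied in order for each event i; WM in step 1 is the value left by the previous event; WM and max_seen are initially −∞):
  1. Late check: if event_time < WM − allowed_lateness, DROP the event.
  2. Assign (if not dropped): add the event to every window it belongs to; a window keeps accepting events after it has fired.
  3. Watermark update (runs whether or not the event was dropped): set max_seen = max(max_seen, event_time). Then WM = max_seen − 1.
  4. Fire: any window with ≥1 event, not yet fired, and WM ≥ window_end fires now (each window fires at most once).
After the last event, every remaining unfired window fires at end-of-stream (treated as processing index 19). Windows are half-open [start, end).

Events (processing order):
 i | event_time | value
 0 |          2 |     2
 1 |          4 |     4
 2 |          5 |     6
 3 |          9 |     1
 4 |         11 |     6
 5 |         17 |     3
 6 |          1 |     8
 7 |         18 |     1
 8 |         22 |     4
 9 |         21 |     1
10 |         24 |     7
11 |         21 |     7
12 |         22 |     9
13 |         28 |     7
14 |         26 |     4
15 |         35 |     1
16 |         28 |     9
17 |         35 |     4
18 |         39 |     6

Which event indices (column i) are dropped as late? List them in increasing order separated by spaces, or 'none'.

i=0 t=2 v=2: → [0,8); WM=1
i=1 t=4 v=4: → [4,12),[0,8); WM=3
i=2 t=5 v=6: → [4,12),[0,8); WM=4
i=3 t=9 v=1: → [8,16),[4,12); WM=8; [0,8) fires=3
i=4 t=11 v=6: → [8,16),[4,12); WM=10
i=5 t=17 v=3: → [16,24),[12,20); WM=16; [4,12) fires=4 [8,16) fires=2
i=6 t=1 v=8: DROP (t<16-1); WM=16
i=7 t=18 v=1: → [16,24),[12,20); WM=17
i=8 t=22 v=4: → [20,28),[16,24); WM=21; [12,20) fires=2
i=9 t=21 v=1: → [20,28),[16,24); WM=21
i=10 t=24 v=7: → [24,32),[20,28); WM=23
i=11 t=21 v=7: DROP (t<23-1); WM=23
i=12 t=22 v=9: → [20,28),[16,24); WM=23
i=13 t=28 v=7: → [28,36),[24,32); WM=27; [16,24) fires=5
i=14 t=26 v=4: → [24,32),[20,28); WM=27
i=15 t=35 v=1: → [32,40),[28,36); WM=34; [20,28) fires=5 [24,32) fires=3
i=16 t=28 v=9: DROP (t<34-1); WM=34
i=17 t=35 v=4: → [32,40),[28,36); WM=34
i=18 t=39 v=6: → [36,44),[32,40); WM=38; [28,36) fires=3

6 11 16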